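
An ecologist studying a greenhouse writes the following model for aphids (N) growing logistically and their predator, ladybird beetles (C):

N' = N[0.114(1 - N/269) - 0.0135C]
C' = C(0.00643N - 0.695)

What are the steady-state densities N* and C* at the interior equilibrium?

N* ≈ 108, C* ≈ 5.05

From dC/dt = 0 with C > 0: 0.00643N* = 0.695, so N* = 108.
Substitute into dN/dt = 0: 0.114(1 - 108/269) = 0.0135C*.
The bracket is 0.598, giving C* = 0.0682/0.0135 = 5.05.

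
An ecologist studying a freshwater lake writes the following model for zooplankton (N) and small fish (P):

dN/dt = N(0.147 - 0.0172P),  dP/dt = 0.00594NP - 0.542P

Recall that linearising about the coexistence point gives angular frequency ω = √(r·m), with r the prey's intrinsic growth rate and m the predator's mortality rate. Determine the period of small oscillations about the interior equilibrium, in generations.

T ≈ 22.3 generations

Here r = 0.147 and m = 0.542, so r·m = 0.0797.
ω = √0.0797 = 0.282 per generation, hence T = 2π/ω ≈ 22.3 generations.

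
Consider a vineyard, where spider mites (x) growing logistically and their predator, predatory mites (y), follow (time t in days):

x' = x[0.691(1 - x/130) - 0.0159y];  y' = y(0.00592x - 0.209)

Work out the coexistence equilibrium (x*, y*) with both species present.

From dy/dt = 0 with y > 0: 0.00592x* = 0.209, so x* = 35.3.
Substitute into dx/dt = 0: 0.691(1 - 35.3/130) = 0.0159y*.
The bracket is 0.728, giving y* = 0.503/0.0159 = 31.7.

x* ≈ 35.3, y* ≈ 31.7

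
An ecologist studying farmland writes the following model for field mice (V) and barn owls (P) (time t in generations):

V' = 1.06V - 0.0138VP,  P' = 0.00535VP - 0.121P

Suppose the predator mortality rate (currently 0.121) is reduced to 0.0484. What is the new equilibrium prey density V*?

At the interior fixed point, setting dP/dt = 0 with P > 0 fixes V* = (predator death rate)/(VP coefficient) — independent of the other coefficients.
With the change, V* = 0.0484/0.00535 = 9.05; it falls from 22.6.

V* ≈ 9.05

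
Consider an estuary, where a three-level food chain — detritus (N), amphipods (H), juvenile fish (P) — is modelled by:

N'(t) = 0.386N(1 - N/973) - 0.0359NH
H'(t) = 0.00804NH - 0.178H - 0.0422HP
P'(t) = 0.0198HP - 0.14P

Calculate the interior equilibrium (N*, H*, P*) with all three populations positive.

From dP/dt = 0: 0.0198H* = 0.14, so H* = 7.07.
From dN/dt = 0: 0.386(1 - N*/973) = 0.0359·7.07, giving N* = 973·(1 - 0.658) = 333.
From dH/dt = 0: 0.00804·333 - 0.178 = 0.0422P*, so P* = 2.5/0.0422 = 59.3.

N* ≈ 333, H* ≈ 7.07, P* ≈ 59.3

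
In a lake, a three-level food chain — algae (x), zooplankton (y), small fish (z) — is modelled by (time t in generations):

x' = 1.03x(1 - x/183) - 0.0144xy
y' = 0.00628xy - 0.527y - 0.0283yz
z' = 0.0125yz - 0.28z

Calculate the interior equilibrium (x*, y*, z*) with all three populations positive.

x* ≈ 126, y* ≈ 22.4, z* ≈ 9.27

From dz/dt = 0: 0.0125y* = 0.28, so y* = 22.4.
From dx/dt = 0: 1.03(1 - x*/183) = 0.0144·22.4, giving x* = 183·(1 - 0.313) = 126.
From dy/dt = 0: 0.00628·126 - 0.527 = 0.0283z*, so z* = 0.262/0.0283 = 9.27.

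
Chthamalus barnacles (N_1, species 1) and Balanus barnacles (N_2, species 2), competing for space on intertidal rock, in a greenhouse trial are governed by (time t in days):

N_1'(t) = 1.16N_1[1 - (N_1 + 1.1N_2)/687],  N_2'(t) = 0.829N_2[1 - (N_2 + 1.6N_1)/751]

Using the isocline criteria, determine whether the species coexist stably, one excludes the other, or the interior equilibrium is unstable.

unstable coexistence (outcome depends on initial conditions)

Compare the nullcline intercepts: K1/α12 = 687/1.1 = 625 < K2 = 751; K2/α21 = 751/1.6 = 469 < K1 = 687.
Since both are reversed, neither can invade when rare; the interior point is a saddle.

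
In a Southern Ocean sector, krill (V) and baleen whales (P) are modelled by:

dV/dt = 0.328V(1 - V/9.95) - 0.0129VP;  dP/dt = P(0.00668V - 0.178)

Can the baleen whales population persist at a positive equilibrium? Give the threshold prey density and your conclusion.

The predator equation gives dP/dt > 0 only when V > 0.178/0.00668 = 26.6.
Without the predator, V → K = 9.95. Since 9.95 < 26.6, the predator cannot invade.

Threshold V = 26.6; K < 26.6, so no, the predator goes extinct.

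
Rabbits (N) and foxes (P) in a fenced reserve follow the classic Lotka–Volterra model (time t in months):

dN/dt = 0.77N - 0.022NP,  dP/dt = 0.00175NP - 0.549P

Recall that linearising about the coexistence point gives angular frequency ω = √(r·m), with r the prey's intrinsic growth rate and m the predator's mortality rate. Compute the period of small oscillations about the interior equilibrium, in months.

Here r = 0.77 and m = 0.549, so r·m = 0.423.
ω = √0.423 = 0.65 per month, hence T = 2π/ω ≈ 9.66 months.

T ≈ 9.66 months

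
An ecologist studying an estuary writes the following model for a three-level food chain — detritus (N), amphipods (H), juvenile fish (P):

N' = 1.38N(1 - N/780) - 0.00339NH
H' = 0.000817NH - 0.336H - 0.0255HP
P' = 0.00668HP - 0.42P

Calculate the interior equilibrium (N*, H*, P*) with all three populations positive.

N* ≈ 660, H* ≈ 62.9, P* ≈ 7.95

From dP/dt = 0: 0.00668H* = 0.42, so H* = 62.9.
From dN/dt = 0: 1.38(1 - N*/780) = 0.00339·62.9, giving N* = 780·(1 - 0.154) = 660.
From dH/dt = 0: 0.000817·660 - 0.336 = 0.0255P*, so P* = 0.203/0.0255 = 7.95.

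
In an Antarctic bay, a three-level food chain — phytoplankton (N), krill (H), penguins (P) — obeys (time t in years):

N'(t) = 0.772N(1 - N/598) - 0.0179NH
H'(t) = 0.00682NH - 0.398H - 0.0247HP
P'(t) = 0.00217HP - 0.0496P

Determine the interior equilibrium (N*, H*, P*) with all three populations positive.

From dP/dt = 0: 0.00217H* = 0.0496, so H* = 22.9.
From dN/dt = 0: 0.772(1 - N*/598) = 0.0179·22.9, giving N* = 598·(1 - 0.53) = 281.
From dH/dt = 0: 0.00682·281 - 0.398 = 0.0247P*, so P* = 1.52/0.0247 = 61.5.

N* ≈ 281, H* ≈ 22.9, P* ≈ 61.5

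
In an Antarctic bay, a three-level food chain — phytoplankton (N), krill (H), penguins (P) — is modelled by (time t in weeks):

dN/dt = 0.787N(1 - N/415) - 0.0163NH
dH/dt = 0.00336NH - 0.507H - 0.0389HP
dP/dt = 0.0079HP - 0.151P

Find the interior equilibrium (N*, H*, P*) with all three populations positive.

From dP/dt = 0: 0.0079H* = 0.151, so H* = 19.1.
From dN/dt = 0: 0.787(1 - N*/415) = 0.0163·19.1, giving N* = 415·(1 - 0.396) = 251.
From dH/dt = 0: 0.00336·251 - 0.507 = 0.0389P*, so P* = 0.335/0.0389 = 8.62.

N* ≈ 251, H* ≈ 19.1, P* ≈ 8.62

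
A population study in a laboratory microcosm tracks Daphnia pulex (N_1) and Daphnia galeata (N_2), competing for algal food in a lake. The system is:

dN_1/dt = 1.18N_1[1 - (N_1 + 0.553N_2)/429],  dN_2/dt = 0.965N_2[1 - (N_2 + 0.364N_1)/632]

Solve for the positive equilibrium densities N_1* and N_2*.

N_1* ≈ 99.5, N_2* ≈ 596

Setting both brackets to zero gives the nullclines N_1 + 0.553N_2 = 429 and 0.364N_1 + N_2 = 632.
Substituting N_2 = 632 - 0.364N_1 into the first: N_1(1 - 0.553·0.364) = 429 - 0.553·632.
So N_1* = 79.5/0.799 = 99.5, and then N_2* = 632 - 0.364·99.5 = 596.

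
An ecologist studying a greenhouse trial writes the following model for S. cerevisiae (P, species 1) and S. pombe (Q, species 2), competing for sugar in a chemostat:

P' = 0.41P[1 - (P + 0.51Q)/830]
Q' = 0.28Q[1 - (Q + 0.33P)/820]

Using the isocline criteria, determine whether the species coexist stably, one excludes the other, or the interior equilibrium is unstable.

Compare the nullcline intercepts: K1/α12 = 830/0.51 = 1630 > K2 = 820; K2/α21 = 820/0.33 = 2480 > K1 = 830.
Since both inequalities hold, each species can invade when rare, so the interior equilibrium is stable.

stable coexistence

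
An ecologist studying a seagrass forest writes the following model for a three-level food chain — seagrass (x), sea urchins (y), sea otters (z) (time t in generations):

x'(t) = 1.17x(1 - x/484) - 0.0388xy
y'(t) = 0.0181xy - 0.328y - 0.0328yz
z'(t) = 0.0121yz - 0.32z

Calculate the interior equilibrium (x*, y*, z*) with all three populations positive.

x* ≈ 59.5, y* ≈ 26.4, z* ≈ 22.8

From dz/dt = 0: 0.0121y* = 0.32, so y* = 26.4.
From dx/dt = 0: 1.17(1 - x*/484) = 0.0388·26.4, giving x* = 484·(1 - 0.877) = 59.5.
From dy/dt = 0: 0.0181·59.5 - 0.328 = 0.0328z*, so z* = 0.749/0.0328 = 22.8.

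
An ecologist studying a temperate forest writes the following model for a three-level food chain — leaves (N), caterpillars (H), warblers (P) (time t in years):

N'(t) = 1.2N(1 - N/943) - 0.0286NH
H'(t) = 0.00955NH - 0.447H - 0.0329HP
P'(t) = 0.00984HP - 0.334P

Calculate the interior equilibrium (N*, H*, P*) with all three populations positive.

N* ≈ 180, H* ≈ 33.9, P* ≈ 38.7

From dP/dt = 0: 0.00984H* = 0.334, so H* = 33.9.
From dN/dt = 0: 1.2(1 - N*/943) = 0.0286·33.9, giving N* = 943·(1 - 0.809) = 180.
From dH/dt = 0: 0.00955·180 - 0.447 = 0.0329P*, so P* = 1.27/0.0329 = 38.7.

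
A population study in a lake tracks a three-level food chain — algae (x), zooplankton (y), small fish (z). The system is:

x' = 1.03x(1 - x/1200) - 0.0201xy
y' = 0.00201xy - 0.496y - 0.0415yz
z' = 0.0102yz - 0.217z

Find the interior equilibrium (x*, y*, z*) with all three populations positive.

x* ≈ 702, y* ≈ 21.3, z* ≈ 22

From dz/dt = 0: 0.0102y* = 0.217, so y* = 21.3.
From dx/dt = 0: 1.03(1 - x*/1200) = 0.0201·21.3, giving x* = 1200·(1 - 0.415) = 702.
From dy/dt = 0: 0.00201·702 - 0.496 = 0.0415z*, so z* = 0.915/0.0415 = 22.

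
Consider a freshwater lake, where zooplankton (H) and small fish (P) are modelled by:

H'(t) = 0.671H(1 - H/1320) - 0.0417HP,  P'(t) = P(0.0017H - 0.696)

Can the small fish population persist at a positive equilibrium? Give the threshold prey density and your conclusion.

The predator equation gives dP/dt > 0 only when H > 0.696/0.0017 = 409.
Without the predator, H → K = 1320. Since 1320 > 409, the predator can invade and persist.

Threshold H = 409; K > 409, so yes, the predator persists.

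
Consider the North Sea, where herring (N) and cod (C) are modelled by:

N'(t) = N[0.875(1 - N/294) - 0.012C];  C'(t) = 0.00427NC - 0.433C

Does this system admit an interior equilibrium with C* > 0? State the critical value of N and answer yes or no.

Threshold N = 101; K > 101, so yes, the predator persists.

The predator equation gives dC/dt > 0 only when N > 0.433/0.00427 = 101.
Without the predator, N → K = 294. Since 294 > 101, the predator can invade and persist.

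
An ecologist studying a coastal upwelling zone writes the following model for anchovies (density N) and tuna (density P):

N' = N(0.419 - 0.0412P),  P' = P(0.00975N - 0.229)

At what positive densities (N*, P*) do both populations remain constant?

Set dP/dt = 0 with P > 0: 0.00975N - 0.229 = 0, so N* = 0.229/0.00975 = 23.5.
Set dN/dt = 0 with N > 0: 0.419 - 0.0412P = 0, so P* = 0.419/0.0412 = 10.2.

N* ≈ 23.5, P* ≈ 10.2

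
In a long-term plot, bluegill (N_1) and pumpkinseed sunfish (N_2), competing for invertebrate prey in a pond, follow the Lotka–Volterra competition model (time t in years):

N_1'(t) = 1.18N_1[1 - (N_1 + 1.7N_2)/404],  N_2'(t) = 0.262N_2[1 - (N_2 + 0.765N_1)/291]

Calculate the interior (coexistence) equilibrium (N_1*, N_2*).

N_1* ≈ 302, N_2* ≈ 60.1

Setting both brackets to zero gives the nullclines N_1 + 1.7N_2 = 404 and 0.765N_1 + N_2 = 291.
Substituting N_2 = 291 - 0.765N_1 into the first: N_1(1 - 1.7·0.765) = 404 - 1.7·291.
So N_1* = -90.7/-0.3 = 302, and then N_2* = 291 - 0.765·302 = 60.1.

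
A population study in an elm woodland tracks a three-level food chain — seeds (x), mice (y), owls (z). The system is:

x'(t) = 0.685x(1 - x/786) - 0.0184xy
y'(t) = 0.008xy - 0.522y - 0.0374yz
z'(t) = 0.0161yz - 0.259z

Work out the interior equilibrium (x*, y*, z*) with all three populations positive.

From dz/dt = 0: 0.0161y* = 0.259, so y* = 16.1.
From dx/dt = 0: 0.685(1 - x*/786) = 0.0184·16.1, giving x* = 786·(1 - 0.432) = 446.
From dy/dt = 0: 0.008·446 - 0.522 = 0.0374z*, so z* = 3.05/0.0374 = 81.5.

x* ≈ 446, y* ≈ 16.1, z* ≈ 81.5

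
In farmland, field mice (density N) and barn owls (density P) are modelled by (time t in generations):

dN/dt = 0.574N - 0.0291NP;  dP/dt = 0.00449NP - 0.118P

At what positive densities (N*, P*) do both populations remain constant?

N* ≈ 26.3, P* ≈ 19.7

Set dP/dt = 0 with P > 0: 0.00449N - 0.118 = 0, so N* = 0.118/0.00449 = 26.3.
Set dN/dt = 0 with N > 0: 0.574 - 0.0291P = 0, so P* = 0.574/0.0291 = 19.7.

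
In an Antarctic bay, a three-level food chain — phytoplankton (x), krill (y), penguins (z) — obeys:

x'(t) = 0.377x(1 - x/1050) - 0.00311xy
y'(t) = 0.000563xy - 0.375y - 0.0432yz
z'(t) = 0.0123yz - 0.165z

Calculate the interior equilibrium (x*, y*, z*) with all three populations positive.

From dz/dt = 0: 0.0123y* = 0.165, so y* = 13.4.
From dx/dt = 0: 0.377(1 - x*/1050) = 0.00311·13.4, giving x* = 1050·(1 - 0.111) = 934.
From dy/dt = 0: 0.000563·934 - 0.375 = 0.0432z*, so z* = 0.151/0.0432 = 3.49.

x* ≈ 934, y* ≈ 13.4, z* ≈ 3.49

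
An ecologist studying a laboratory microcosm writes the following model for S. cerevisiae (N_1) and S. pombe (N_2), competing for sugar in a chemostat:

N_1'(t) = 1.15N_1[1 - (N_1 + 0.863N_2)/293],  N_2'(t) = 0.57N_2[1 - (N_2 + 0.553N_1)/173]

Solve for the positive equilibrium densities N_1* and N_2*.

Setting both brackets to zero gives the nullclines N_1 + 0.863N_2 = 293 and 0.553N_1 + N_2 = 173.
Substituting N_2 = 173 - 0.553N_1 into the first: N_1(1 - 0.863·0.553) = 293 - 0.863·173.
So N_1* = 144/0.523 = 275, and then N_2* = 173 - 0.553·275 = 21.

N_1* ≈ 275, N_2* ≈ 21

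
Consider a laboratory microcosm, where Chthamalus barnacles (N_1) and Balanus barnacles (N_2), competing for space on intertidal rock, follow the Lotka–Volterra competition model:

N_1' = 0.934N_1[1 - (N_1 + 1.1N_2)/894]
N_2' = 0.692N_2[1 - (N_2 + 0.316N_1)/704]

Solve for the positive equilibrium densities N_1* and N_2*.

Setting both brackets to zero gives the nullclines N_1 + 1.1N_2 = 894 and 0.316N_1 + N_2 = 704.
Substituting N_2 = 704 - 0.316N_1 into the first: N_1(1 - 1.1·0.316) = 894 - 1.1·704.
So N_1* = 120/0.652 = 183, and then N_2* = 704 - 0.316·183 = 646.

N_1* ≈ 183, N_2* ≈ 646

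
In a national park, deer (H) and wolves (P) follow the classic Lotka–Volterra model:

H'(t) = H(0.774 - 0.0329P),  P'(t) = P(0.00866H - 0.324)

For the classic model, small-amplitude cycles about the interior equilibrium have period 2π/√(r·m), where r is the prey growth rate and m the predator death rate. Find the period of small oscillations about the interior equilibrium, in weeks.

T ≈ 12.5 weeks

Here r = 0.774 and m = 0.324, so r·m = 0.251.
ω = √0.251 = 0.501 per week, hence T = 2π/ω ≈ 12.5 weeks.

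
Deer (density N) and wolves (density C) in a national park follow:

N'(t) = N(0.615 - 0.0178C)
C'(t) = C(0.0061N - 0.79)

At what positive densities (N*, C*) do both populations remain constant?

N* ≈ 130, C* ≈ 34.6

Set dC/dt = 0 with C > 0: 0.0061N - 0.79 = 0, so N* = 0.79/0.0061 = 130.
Set dN/dt = 0 with N > 0: 0.615 - 0.0178C = 0, so C* = 0.615/0.0178 = 34.6.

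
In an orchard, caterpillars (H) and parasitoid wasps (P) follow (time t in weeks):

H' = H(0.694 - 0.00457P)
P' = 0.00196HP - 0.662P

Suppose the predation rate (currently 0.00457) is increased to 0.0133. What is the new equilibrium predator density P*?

P* ≈ 52.2

At the interior fixed point, setting dH/dt = 0 with H > 0 fixes P* = (prey growth rate)/(HP coefficient) — independent of the other coefficients.
With the change, P* = 0.694/0.0133 = 52.2; it falls from 152.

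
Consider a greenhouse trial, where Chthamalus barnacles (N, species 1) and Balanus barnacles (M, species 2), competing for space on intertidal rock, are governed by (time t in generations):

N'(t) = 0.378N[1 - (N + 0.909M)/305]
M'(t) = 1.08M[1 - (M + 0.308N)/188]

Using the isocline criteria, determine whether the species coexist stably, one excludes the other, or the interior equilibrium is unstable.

Compare the nullcline intercepts: K1/α12 = 305/0.909 = 336 > K2 = 188; K2/α21 = 188/0.308 = 610 > K1 = 305.
Since both inequalities hold, each species can invade when rare, so the interior equilibrium is stable.

stable coexistence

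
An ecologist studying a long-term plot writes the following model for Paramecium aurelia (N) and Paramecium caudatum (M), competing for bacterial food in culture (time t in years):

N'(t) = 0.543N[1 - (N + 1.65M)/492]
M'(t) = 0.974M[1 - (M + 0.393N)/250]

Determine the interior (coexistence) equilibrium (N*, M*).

N* ≈ 226, M* ≈ 161

Setting both brackets to zero gives the nullclines N + 1.65M = 492 and 0.393N + M = 250.
Substituting M = 250 - 0.393N into the first: N(1 - 1.65·0.393) = 492 - 1.65·250.
So N* = 79.5/0.352 = 226, and then M* = 250 - 0.393·226 = 161.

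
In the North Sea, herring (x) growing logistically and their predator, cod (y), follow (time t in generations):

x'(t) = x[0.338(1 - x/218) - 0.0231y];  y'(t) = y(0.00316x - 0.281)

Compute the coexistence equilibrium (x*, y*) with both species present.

From dy/dt = 0 with y > 0: 0.00316x* = 0.281, so x* = 88.9.
Substitute into dx/dt = 0: 0.338(1 - 88.9/218) = 0.0231y*.
The bracket is 0.592, giving y* = 0.2/0.0231 = 8.66.

x* ≈ 88.9, y* ≈ 8.66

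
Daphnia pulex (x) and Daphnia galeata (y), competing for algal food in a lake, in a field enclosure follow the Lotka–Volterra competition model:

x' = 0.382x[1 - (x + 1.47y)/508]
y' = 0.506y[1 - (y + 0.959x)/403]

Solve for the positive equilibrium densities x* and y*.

x* ≈ 206, y* ≈ 205

Setting both brackets to zero gives the nullclines x + 1.47y = 508 and 0.959x + y = 403.
Substituting y = 403 - 0.959x into the first: x(1 - 1.47·0.959) = 508 - 1.47·403.
So x* = -84.4/-0.41 = 206, and then y* = 403 - 0.959·206 = 205.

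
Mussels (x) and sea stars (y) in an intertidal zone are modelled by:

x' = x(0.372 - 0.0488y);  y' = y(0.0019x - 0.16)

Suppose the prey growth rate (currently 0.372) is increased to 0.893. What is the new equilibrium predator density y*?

y* ≈ 18.3

At the interior fixed point, setting dx/dt = 0 with x > 0 fixes y* = (prey growth rate)/(xy coefficient) — independent of the other coefficients.
With the change, y* = 0.893/0.0488 = 18.3; it rises from 7.62.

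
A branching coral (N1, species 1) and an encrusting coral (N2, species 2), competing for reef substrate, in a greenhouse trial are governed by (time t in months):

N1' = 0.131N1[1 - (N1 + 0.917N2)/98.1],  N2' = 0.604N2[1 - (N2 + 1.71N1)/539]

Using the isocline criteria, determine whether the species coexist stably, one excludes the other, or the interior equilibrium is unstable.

Compare the nullcline intercepts: K1/α12 = 98.1/0.917 = 107 < K2 = 539; K2/α21 = 539/1.71 = 315 > K1 = 98.1.
Since the inequalities point opposite ways, species 2 can invade but species 1 cannot.

species 2 excludes species 1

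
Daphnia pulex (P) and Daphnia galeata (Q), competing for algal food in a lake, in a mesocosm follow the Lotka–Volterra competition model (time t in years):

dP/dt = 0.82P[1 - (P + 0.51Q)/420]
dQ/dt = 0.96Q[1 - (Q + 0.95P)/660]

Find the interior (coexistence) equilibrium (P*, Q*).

Setting both brackets to zero gives the nullclines P + 0.51Q = 420 and 0.95P + Q = 660.
Substituting Q = 660 - 0.95P into the first: P(1 - 0.51·0.95) = 420 - 0.51·660.
So P* = 83.4/0.516 = 162, and then Q* = 660 - 0.95·162 = 506.

P* ≈ 162, Q* ≈ 506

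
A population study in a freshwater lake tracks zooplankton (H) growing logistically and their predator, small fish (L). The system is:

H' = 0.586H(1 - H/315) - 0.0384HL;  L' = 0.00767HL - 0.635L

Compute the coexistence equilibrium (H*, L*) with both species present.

From dL/dt = 0 with L > 0: 0.00767H* = 0.635, so H* = 82.8.
Substitute into dH/dt = 0: 0.586(1 - 82.8/315) = 0.0384L*.
The bracket is 0.737, giving L* = 0.432/0.0384 = 11.2.

H* ≈ 82.8, L* ≈ 11.2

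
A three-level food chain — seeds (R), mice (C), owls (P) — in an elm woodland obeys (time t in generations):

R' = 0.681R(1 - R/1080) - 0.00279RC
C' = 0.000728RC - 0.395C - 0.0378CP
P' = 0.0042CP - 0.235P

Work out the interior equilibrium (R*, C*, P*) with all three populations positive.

From dP/dt = 0: 0.0042C* = 0.235, so C* = 56.
From dR/dt = 0: 0.681(1 - R*/1080) = 0.00279·56, giving R* = 1080·(1 - 0.229) = 832.
From dC/dt = 0: 0.000728·832 - 0.395 = 0.0378P*, so P* = 0.211/0.0378 = 5.58.

R* ≈ 832, C* ≈ 56, P* ≈ 5.58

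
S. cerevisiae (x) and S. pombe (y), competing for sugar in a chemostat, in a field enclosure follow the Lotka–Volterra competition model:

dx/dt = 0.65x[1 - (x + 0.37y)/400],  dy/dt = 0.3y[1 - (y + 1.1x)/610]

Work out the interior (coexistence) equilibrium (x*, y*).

Setting both brackets to zero gives the nullclines x + 0.37y = 400 and 1.1x + y = 610.
Substituting y = 610 - 1.1x into the first: x(1 - 0.37·1.1) = 400 - 0.37·610.
So x* = 174/0.593 = 294, and then y* = 610 - 1.1·294 = 287.

x* ≈ 294, y* ≈ 287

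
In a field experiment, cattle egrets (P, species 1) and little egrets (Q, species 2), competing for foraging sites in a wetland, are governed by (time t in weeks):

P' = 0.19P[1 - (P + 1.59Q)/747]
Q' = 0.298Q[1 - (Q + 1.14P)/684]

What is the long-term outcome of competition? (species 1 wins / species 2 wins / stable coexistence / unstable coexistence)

unstable coexistence (outcome depends on initial conditions)

Compare the nullcline intercepts: K1/α12 = 747/1.59 = 470 < K2 = 684; K2/α21 = 684/1.14 = 600 < K1 = 747.
Since both are reversed, neither can invade when rare; the interior point is a saddle.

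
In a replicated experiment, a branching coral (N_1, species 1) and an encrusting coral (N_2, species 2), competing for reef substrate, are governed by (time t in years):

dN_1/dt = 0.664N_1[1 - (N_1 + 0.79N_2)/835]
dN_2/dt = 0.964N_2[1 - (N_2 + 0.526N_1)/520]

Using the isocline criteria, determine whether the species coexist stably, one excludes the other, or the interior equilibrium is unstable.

Compare the nullcline intercepts: K1/α12 = 835/0.79 = 1060 > K2 = 520; K2/α21 = 520/0.526 = 989 > K1 = 835.
Since both inequalities hold, each species can invade when rare, so the interior equilibrium is stable.

stable coexistence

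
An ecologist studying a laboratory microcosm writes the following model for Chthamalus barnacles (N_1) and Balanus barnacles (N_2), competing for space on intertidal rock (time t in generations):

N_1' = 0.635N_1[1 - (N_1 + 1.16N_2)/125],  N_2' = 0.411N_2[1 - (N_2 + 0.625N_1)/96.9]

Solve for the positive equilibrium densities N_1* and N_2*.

N_1* ≈ 45.8, N_2* ≈ 68.3

Setting both brackets to zero gives the nullclines N_1 + 1.16N_2 = 125 and 0.625N_1 + N_2 = 96.9.
Substituting N_2 = 96.9 - 0.625N_1 into the first: N_1(1 - 1.16·0.625) = 125 - 1.16·96.9.
So N_1* = 12.6/0.275 = 45.8, and then N_2* = 96.9 - 0.625·45.8 = 68.3.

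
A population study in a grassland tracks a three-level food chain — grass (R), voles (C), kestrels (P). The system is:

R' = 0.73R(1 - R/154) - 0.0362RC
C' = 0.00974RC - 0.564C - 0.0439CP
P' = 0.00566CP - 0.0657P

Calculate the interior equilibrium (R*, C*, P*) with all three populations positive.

From dP/dt = 0: 0.00566C* = 0.0657, so C* = 11.6.
From dR/dt = 0: 0.73(1 - R*/154) = 0.0362·11.6, giving R* = 154·(1 - 0.576) = 65.4.
From dC/dt = 0: 0.00974·65.4 - 0.564 = 0.0439P*, so P* = 0.0726/0.0439 = 1.65.

R* ≈ 65.4, C* ≈ 11.6, P* ≈ 1.65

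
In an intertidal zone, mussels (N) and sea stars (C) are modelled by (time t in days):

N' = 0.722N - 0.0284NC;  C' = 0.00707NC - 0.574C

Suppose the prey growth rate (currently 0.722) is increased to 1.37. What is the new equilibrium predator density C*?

C* ≈ 48.2

At the interior fixed point, setting dN/dt = 0 with N > 0 fixes C* = (prey growth rate)/(NC coefficient) — independent of the other coefficients.
With the change, C* = 1.37/0.0284 = 48.2; it rises from 25.4.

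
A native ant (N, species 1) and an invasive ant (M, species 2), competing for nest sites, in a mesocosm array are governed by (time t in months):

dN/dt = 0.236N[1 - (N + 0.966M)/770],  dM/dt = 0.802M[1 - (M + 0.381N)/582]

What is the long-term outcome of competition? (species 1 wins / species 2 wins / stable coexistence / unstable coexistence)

Compare the nullcline intercepts: K1/α12 = 770/0.966 = 797 > K2 = 582; K2/α21 = 582/0.381 = 1530 > K1 = 770.
Since both inequalities hold, each species can invade when rare, so the interior equilibrium is stable.

stable coexistence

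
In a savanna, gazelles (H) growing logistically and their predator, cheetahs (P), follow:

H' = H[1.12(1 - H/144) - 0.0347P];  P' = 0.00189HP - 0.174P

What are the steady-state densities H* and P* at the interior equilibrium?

From dP/dt = 0 with P > 0: 0.00189H* = 0.174, so H* = 92.1.
Substitute into dH/dt = 0: 1.12(1 - 92.1/144) = 0.0347P*.
The bracket is 0.361, giving P* = 0.404/0.0347 = 11.6.

H* ≈ 92.1, P* ≈ 11.6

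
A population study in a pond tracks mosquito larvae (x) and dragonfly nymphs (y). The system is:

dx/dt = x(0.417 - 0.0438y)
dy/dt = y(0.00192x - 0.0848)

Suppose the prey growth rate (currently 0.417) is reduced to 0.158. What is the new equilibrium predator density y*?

y* ≈ 3.61

At the interior fixed point, setting dx/dt = 0 with x > 0 fixes y* = (prey growth rate)/(xy coefficient) — independent of the other coefficients.
With the change, y* = 0.158/0.0438 = 3.61; it falls from 9.52.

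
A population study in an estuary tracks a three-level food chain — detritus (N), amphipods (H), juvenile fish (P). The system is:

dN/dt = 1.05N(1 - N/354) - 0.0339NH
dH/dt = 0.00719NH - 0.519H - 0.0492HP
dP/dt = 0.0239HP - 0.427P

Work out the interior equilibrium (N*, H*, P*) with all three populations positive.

From dP/dt = 0: 0.0239H* = 0.427, so H* = 17.9.
From dN/dt = 0: 1.05(1 - N*/354) = 0.0339·17.9, giving N* = 354·(1 - 0.577) = 150.
From dH/dt = 0: 0.00719·150 - 0.519 = 0.0492P*, so P* = 0.558/0.0492 = 11.3.

N* ≈ 150, H* ≈ 17.9, P* ≈ 11.3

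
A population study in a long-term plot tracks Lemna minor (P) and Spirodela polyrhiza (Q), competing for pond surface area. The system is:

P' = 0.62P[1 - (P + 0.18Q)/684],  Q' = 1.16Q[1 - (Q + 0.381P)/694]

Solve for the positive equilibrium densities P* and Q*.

P* ≈ 600, Q* ≈ 465

Setting both brackets to zero gives the nullclines P + 0.18Q = 684 and 0.381P + Q = 694.
Substituting Q = 694 - 0.381P into the first: P(1 - 0.18·0.381) = 684 - 0.18·694.
So P* = 559/0.931 = 600, and then Q* = 694 - 0.381·600 = 465.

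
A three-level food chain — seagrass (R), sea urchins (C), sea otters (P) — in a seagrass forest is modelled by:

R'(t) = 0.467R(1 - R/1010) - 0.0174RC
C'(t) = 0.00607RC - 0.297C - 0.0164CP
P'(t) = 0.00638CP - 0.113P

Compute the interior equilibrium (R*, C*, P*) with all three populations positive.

From dP/dt = 0: 0.00638C* = 0.113, so C* = 17.7.
From dR/dt = 0: 0.467(1 - R*/1010) = 0.0174·17.7, giving R* = 1010·(1 - 0.66) = 343.
From dC/dt = 0: 0.00607·343 - 0.297 = 0.0164P*, so P* = 1.79/0.0164 = 109.

R* ≈ 343, C* ≈ 17.7, P* ≈ 109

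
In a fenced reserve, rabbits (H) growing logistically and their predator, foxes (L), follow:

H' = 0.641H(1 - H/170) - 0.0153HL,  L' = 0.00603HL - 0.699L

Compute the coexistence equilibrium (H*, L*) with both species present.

H* ≈ 116, L* ≈ 13.3

From dL/dt = 0 with L > 0: 0.00603H* = 0.699, so H* = 116.
Substitute into dH/dt = 0: 0.641(1 - 116/170) = 0.0153L*.
The bracket is 0.318, giving L* = 0.204/0.0153 = 13.3.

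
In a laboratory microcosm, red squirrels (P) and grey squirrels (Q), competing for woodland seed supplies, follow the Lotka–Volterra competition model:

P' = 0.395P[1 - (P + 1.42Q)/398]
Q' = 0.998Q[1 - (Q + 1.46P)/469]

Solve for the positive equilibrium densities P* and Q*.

P* ≈ 250, Q* ≈ 104

Setting both brackets to zero gives the nullclines P + 1.42Q = 398 and 1.46P + Q = 469.
Substituting Q = 469 - 1.46P into the first: P(1 - 1.42·1.46) = 398 - 1.42·469.
So P* = -268/-1.07 = 250, and then Q* = 469 - 1.46·250 = 104.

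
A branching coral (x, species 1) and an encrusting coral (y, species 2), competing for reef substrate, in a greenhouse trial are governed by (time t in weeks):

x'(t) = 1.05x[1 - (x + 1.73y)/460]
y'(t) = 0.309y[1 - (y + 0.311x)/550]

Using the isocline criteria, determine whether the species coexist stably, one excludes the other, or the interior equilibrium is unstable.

species 2 excludes species 1

Compare the nullcline intercepts: K1/α12 = 460/1.73 = 266 < K2 = 550; K2/α21 = 550/0.311 = 1770 > K1 = 460.
Since the inequalities point opposite ways, species 2 can invade but species 1 cannot.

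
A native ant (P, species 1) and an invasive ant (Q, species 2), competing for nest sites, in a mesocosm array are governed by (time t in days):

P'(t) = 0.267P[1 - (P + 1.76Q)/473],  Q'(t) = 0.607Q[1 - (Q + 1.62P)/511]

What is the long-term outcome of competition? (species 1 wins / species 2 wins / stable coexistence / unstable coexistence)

Compare the nullcline intercepts: K1/α12 = 473/1.76 = 269 < K2 = 511; K2/α21 = 511/1.62 = 315 < K1 = 473.
Since both are reversed, neither can invade when rare; the interior point is a saddle.

unstable coexistence (outcome depends on initial conditions)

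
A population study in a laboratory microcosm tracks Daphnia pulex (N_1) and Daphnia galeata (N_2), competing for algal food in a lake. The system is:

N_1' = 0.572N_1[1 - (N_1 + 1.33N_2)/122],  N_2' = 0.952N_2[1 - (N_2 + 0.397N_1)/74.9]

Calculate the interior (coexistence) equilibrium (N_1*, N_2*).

Setting both brackets to zero gives the nullclines N_1 + 1.33N_2 = 122 and 0.397N_1 + N_2 = 74.9.
Substituting N_2 = 74.9 - 0.397N_1 into the first: N_1(1 - 1.33·0.397) = 122 - 1.33·74.9.
So N_1* = 22.4/0.472 = 47.4, and then N_2* = 74.9 - 0.397·47.4 = 56.1.

N_1* ≈ 47.4, N_2* ≈ 56.1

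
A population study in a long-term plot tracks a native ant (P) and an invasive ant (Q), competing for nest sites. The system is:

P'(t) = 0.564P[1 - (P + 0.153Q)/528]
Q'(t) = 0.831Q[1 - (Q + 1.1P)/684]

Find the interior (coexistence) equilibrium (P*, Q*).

Setting both brackets to zero gives the nullclines P + 0.153Q = 528 and 1.1P + Q = 684.
Substituting Q = 684 - 1.1P into the first: P(1 - 0.153·1.1) = 528 - 0.153·684.
So P* = 423/0.832 = 509, and then Q* = 684 - 1.1·509 = 124.

P* ≈ 509, Q* ≈ 124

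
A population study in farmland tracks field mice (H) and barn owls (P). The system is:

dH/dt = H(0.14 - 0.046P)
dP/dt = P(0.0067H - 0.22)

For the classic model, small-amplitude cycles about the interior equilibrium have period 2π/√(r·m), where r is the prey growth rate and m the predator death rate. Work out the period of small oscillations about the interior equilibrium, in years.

T ≈ 35.8 years

Here r = 0.14 and m = 0.22, so r·m = 0.0308.
ω = √0.0308 = 0.175 per year, hence T = 2π/ω ≈ 35.8 years.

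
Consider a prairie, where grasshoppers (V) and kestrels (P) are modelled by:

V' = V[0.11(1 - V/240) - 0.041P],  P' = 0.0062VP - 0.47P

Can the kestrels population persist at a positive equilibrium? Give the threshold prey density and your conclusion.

The predator equation gives dP/dt > 0 only when V > 0.47/0.0062 = 75.8.
Without the predator, V → K = 240. Since 240 > 75.8, the predator can invade and persist.

Threshold V = 75.8; K > 75.8, so yes, the predator persists.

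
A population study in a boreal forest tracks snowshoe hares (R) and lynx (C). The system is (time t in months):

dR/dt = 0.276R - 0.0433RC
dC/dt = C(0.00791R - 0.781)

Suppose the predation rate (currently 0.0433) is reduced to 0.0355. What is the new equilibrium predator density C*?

C* ≈ 7.77

At the interior fixed point, setting dR/dt = 0 with R > 0 fixes C* = (prey growth rate)/(RC coefficient) — independent of the other coefficients.
With the change, C* = 0.276/0.0355 = 7.77; it rises from 6.37.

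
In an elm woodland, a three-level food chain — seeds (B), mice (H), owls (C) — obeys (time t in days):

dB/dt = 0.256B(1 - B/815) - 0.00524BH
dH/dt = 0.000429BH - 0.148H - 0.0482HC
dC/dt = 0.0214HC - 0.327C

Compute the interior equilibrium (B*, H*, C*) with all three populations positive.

From dC/dt = 0: 0.0214H* = 0.327, so H* = 15.3.
From dB/dt = 0: 0.256(1 - B*/815) = 0.00524·15.3, giving B* = 815·(1 - 0.313) = 560.
From dH/dt = 0: 0.000429·560 - 0.148 = 0.0482C*, so C* = 0.0923/0.0482 = 1.91.

B* ≈ 560, H* ≈ 15.3, C* ≈ 1.91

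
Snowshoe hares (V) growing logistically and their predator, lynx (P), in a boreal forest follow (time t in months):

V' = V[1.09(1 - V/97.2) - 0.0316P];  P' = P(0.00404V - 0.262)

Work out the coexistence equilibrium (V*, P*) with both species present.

V* ≈ 64.9, P* ≈ 11.5

From dP/dt = 0 with P > 0: 0.00404V* = 0.262, so V* = 64.9.
Substitute into dV/dt = 0: 1.09(1 - 64.9/97.2) = 0.0316P*.
The bracket is 0.333, giving P* = 0.363/0.0316 = 11.5.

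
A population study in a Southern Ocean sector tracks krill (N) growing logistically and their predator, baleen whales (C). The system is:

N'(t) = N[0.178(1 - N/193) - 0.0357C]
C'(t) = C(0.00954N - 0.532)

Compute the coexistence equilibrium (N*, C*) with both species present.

From dC/dt = 0 with C > 0: 0.00954N* = 0.532, so N* = 55.8.
Substitute into dN/dt = 0: 0.178(1 - 55.8/193) = 0.0357C*.
The bracket is 0.711, giving C* = 0.127/0.0357 = 3.55.

N* ≈ 55.8, C* ≈ 3.55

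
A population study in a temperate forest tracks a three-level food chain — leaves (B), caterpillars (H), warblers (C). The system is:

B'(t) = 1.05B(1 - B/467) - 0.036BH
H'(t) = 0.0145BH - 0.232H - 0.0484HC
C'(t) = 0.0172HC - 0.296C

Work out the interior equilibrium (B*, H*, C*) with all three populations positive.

From dC/dt = 0: 0.0172H* = 0.296, so H* = 17.2.
From dB/dt = 0: 1.05(1 - B*/467) = 0.036·17.2, giving B* = 467·(1 - 0.59) = 191.
From dH/dt = 0: 0.0145·191 - 0.232 = 0.0484C*, so C* = 2.54/0.0484 = 52.6.

B* ≈ 191, H* ≈ 17.2, C* ≈ 52.6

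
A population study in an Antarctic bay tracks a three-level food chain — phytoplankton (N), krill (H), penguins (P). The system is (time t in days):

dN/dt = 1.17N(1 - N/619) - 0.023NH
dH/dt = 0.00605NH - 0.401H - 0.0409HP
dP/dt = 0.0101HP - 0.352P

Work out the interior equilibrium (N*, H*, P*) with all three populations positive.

From dP/dt = 0: 0.0101H* = 0.352, so H* = 34.9.
From dN/dt = 0: 1.17(1 - N*/619) = 0.023·34.9, giving N* = 619·(1 - 0.685) = 195.
From dH/dt = 0: 0.00605·195 - 0.401 = 0.0409P*, so P* = 0.778/0.0409 = 19.

N* ≈ 195, H* ≈ 34.9, P* ≈ 19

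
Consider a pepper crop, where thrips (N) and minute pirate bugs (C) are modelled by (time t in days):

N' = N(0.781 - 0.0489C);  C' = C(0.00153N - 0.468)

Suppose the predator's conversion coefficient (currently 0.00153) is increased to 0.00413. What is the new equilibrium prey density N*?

N* ≈ 113

At the interior fixed point, setting dC/dt = 0 with C > 0 fixes N* = (predator death rate)/(NC coefficient) — independent of the other coefficients.
With the change, N* = 0.468/0.00413 = 113; it falls from 306.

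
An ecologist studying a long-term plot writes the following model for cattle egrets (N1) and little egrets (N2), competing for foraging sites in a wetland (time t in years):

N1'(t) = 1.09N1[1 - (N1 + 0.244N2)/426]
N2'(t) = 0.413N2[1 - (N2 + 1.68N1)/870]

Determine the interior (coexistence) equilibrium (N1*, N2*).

N1* ≈ 362, N2* ≈ 262

Setting both brackets to zero gives the nullclines N1 + 0.244N2 = 426 and 1.68N1 + N2 = 870.
Substituting N2 = 870 - 1.68N1 into the first: N1(1 - 0.244·1.68) = 426 - 0.244·870.
So N1* = 214/0.59 = 362, and then N2* = 870 - 1.68·362 = 262.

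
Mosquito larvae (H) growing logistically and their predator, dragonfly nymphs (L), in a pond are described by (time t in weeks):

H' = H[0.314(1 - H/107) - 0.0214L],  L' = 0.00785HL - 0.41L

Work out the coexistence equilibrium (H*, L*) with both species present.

H* ≈ 52.2, L* ≈ 7.51

From dL/dt = 0 with L > 0: 0.00785H* = 0.41, so H* = 52.2.
Substitute into dH/dt = 0: 0.314(1 - 52.2/107) = 0.0214L*.
The bracket is 0.512, giving L* = 0.161/0.0214 = 7.51.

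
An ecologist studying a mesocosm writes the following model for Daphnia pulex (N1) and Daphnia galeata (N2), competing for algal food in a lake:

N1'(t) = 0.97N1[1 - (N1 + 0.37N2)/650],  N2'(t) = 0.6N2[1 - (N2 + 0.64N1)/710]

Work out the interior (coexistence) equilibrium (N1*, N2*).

N1* ≈ 507, N2* ≈ 385

Setting both brackets to zero gives the nullclines N1 + 0.37N2 = 650 and 0.64N1 + N2 = 710.
Substituting N2 = 710 - 0.64N1 into the first: N1(1 - 0.37·0.64) = 650 - 0.37·710.
So N1* = 387/0.763 = 507, and then N2* = 710 - 0.64·507 = 385.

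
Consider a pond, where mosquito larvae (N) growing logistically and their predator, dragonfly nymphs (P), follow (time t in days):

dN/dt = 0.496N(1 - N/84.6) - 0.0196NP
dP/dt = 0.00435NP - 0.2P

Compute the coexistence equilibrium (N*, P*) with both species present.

N* ≈ 46, P* ≈ 11.6

From dP/dt = 0 with P > 0: 0.00435N* = 0.2, so N* = 46.
Substitute into dN/dt = 0: 0.496(1 - 46/84.6) = 0.0196P*.
The bracket is 0.457, giving P* = 0.226/0.0196 = 11.6.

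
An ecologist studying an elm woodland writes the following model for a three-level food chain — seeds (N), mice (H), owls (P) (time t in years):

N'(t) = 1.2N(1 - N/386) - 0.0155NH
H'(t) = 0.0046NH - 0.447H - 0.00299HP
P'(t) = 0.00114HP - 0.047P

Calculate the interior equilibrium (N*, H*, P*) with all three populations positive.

N* ≈ 180, H* ≈ 41.2, P* ≈ 128

From dP/dt = 0: 0.00114H* = 0.047, so H* = 41.2.
From dN/dt = 0: 1.2(1 - N*/386) = 0.0155·41.2, giving N* = 386·(1 - 0.533) = 180.
From dH/dt = 0: 0.0046·180 - 0.447 = 0.00299P*, so P* = 0.383/0.00299 = 128.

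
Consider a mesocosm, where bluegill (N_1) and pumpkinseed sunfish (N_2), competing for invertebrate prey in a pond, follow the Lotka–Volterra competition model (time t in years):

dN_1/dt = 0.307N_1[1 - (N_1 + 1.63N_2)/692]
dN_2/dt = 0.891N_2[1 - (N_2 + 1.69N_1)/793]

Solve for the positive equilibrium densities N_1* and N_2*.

N_1* ≈ 342, N_2* ≈ 215

Setting both brackets to zero gives the nullclines N_1 + 1.63N_2 = 692 and 1.69N_1 + N_2 = 793.
Substituting N_2 = 793 - 1.69N_1 into the first: N_1(1 - 1.63·1.69) = 692 - 1.63·793.
So N_1* = -601/-1.75 = 342, and then N_2* = 793 - 1.69·342 = 215.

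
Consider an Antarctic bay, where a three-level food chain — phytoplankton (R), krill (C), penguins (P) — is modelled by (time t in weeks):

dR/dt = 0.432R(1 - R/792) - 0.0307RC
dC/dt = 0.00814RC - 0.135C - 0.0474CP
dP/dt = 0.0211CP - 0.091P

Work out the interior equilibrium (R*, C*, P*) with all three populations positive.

From dP/dt = 0: 0.0211C* = 0.091, so C* = 4.31.
From dR/dt = 0: 0.432(1 - R*/792) = 0.0307·4.31, giving R* = 792·(1 - 0.306) = 549.
From dC/dt = 0: 0.00814·549 - 0.135 = 0.0474P*, so P* = 4.34/0.0474 = 91.5.

R* ≈ 549, C* ≈ 4.31, P* ≈ 91.5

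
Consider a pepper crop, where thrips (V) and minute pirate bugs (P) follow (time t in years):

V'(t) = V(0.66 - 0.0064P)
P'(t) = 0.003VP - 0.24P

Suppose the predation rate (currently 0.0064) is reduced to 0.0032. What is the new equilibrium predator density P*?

P* ≈ 206

At the interior fixed point, setting dV/dt = 0 with V > 0 fixes P* = (prey growth rate)/(VP coefficient) — independent of the other coefficients.
With the change, P* = 0.66/0.0032 = 206; it rises from 103.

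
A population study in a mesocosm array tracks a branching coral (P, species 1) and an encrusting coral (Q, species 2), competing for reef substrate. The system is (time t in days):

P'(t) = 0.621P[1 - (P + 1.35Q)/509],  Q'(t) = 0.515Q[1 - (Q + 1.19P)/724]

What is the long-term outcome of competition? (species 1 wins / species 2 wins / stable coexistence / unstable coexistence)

species 2 excludes species 1

Compare the nullcline intercepts: K1/α12 = 509/1.35 = 377 < K2 = 724; K2/α21 = 724/1.19 = 608 > K1 = 509.
Since the inequalities point opposite ways, species 2 can invade but species 1 cannot.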